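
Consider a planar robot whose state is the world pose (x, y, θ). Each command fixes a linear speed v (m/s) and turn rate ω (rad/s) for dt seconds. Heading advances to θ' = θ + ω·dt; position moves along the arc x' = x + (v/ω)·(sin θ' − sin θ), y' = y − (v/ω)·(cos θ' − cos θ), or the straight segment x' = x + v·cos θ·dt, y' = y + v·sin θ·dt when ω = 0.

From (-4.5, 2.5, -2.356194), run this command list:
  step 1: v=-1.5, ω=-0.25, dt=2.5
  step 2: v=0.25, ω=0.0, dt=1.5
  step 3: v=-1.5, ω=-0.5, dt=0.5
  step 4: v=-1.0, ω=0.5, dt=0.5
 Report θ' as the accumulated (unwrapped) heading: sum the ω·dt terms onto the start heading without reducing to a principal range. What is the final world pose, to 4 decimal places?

(-0.3398, 4.1646, -2.9812)

step 1: θ'=-2.9812 (R=6.0000) → pose (-1.2156, 4.1803, -2.9812)
step 2: θ'=-2.9812 (straight) → pose (-1.5858, 4.1205, -2.9812)
step 3: θ'=-3.2312 (R=3.0000) → pose (-0.8382, 4.1469, -3.2312)
step 4: θ'=-2.9812 (R=-2.0000) → pose (-0.3398, 4.1646, -2.9812)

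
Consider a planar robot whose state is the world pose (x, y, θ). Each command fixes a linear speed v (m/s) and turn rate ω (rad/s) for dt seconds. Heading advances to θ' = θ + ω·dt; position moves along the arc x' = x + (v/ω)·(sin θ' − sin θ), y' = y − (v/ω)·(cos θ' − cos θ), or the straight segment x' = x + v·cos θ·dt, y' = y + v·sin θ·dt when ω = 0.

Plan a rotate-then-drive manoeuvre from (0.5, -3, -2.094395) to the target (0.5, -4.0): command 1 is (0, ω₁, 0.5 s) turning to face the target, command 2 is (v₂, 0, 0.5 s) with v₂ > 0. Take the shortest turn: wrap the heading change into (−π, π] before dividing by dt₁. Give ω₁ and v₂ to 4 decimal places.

heading to target = atan2(-4−-3, 0.5−0.5) = -1.5708
Δθ = wrap(-1.5708 − -2.0944) = 0.5236; ω₁ = Δθ/dt₁ = 1.0472
distance = √((0.5−0.5)² + (-4−-3)²) = 1.0000; v₂ = distance/dt₂ = 2.0000

ω₁ = 1.0472, v₂ = 2.0000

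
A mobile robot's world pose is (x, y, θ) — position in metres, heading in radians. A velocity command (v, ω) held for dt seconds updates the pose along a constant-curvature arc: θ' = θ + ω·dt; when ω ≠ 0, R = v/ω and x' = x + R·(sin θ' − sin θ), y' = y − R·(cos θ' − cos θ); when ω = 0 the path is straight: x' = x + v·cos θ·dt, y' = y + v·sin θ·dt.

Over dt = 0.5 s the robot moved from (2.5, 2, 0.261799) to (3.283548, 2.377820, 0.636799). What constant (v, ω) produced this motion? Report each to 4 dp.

v = 1.7500, ω = 0.7500

Δθ = 0.636799 − 0.261799 = 0.375000
ω = Δθ/dt = 0.375000/0.5 = 0.7500
R = Δx/(sin θ' − sin θ) = 2.3333
v = R·ω = 2.3333·0.7500 = 1.7500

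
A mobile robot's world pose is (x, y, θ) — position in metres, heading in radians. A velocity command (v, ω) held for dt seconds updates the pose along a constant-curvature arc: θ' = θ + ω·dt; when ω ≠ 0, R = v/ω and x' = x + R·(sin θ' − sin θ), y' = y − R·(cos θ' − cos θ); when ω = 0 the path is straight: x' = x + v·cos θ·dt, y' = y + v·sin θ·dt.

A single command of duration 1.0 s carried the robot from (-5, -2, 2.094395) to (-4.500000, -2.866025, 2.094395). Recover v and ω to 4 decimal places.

Δθ = 2.094395 − 2.094395 = 0.000000
ω = Δθ/dt = 0.000000/1.0 = 0.0000
ω = 0 → v = (Δx·cos θ + Δy·sin θ)/dt = -1.0000

v = -1.0000, ω = 0.0000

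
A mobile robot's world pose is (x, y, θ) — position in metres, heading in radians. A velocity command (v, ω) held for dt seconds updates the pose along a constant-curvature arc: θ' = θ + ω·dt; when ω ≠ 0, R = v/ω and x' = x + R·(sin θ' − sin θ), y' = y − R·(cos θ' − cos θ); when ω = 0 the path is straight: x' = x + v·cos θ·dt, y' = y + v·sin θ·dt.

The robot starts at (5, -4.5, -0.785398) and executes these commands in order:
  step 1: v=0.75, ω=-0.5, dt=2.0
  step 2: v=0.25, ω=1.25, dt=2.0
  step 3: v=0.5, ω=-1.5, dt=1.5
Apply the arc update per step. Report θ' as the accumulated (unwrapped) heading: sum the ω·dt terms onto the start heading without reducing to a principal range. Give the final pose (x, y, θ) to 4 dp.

step 1: θ'=-1.7854 (R=-1.5000) → pose (5.4049, -5.8801, -1.7854)
step 2: θ'=0.7146 (R=0.2000) → pose (5.7314, -6.0738, 0.7146)
step 3: θ'=-1.5354 (R=-0.3333) → pose (6.2830, -6.3137, -1.5354)

(6.2830, -6.3137, -1.5354)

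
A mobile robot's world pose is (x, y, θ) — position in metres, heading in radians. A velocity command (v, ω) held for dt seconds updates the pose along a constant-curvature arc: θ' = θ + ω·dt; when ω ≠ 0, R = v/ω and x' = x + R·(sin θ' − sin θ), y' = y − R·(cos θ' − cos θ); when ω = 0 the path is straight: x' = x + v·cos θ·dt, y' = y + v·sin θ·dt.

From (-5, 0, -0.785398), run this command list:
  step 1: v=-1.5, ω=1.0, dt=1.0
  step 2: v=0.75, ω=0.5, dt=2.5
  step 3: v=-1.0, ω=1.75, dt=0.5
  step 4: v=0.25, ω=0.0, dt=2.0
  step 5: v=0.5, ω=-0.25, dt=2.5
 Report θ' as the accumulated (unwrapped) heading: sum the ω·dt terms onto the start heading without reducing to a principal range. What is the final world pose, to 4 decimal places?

(-5.9400, 2.7170, 1.7146)

step 1: θ'=0.2146 (R=-1.5000) → pose (-6.3801, 0.4049, 0.2146)
step 2: θ'=1.4646 (R=1.5000) → pose (-5.2080, 1.7115, 1.4646)
step 3: θ'=2.3396 (R=-0.5714) → pose (-5.0505, 1.2537, 2.3396)
step 4: θ'=2.3396 (straight) → pose (-5.3981, 1.6130, 2.3396)
step 5: θ'=1.7146 (R=-2.0000) → pose (-5.9400, 2.7170, 1.7146)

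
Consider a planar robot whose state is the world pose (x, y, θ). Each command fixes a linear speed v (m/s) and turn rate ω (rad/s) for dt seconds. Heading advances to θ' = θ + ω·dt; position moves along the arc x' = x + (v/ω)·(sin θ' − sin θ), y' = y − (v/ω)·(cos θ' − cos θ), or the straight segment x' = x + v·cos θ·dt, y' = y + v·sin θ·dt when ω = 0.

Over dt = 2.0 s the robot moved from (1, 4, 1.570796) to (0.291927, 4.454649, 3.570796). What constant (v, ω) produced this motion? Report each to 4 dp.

Δθ = 3.570796 − 1.570796 = 2.000000
ω = Δθ/dt = 2.000000/2.0 = 1.0000
R = Δx/(sin θ' − sin θ) = 0.5000
v = R·ω = 0.5000·1.0000 = 0.5000

v = 0.5000, ω = 1.0000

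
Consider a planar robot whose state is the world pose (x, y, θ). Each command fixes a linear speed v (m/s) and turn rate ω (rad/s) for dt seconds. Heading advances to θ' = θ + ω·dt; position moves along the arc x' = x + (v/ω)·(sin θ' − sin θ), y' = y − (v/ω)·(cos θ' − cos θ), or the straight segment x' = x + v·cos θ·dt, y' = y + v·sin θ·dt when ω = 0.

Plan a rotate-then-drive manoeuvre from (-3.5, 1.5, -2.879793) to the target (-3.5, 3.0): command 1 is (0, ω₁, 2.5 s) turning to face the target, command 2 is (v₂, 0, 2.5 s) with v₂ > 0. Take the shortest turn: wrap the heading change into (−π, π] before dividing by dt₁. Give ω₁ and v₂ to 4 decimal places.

heading to target = atan2(3−1.5, -3.5−-3.5) = 1.5708
Δθ = wrap(1.5708 − -2.8798) = -1.8326; ω₁ = Δθ/dt₁ = -0.7330
distance = √((-3.5−-3.5)² + (3−1.5)²) = 1.5000; v₂ = distance/dt₂ = 0.6000

ω₁ = -0.7330, v₂ = 0.6000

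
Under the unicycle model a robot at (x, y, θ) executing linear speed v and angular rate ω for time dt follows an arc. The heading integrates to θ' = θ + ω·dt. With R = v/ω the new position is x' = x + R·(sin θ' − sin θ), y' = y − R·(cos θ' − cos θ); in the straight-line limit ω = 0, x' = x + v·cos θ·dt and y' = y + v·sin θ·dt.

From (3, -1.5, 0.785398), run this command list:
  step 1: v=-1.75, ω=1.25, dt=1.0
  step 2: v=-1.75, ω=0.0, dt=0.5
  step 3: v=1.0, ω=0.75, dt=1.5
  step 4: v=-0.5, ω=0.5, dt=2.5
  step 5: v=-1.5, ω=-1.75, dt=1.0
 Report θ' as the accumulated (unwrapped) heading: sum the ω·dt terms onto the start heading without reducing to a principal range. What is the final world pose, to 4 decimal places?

step 1: θ'=2.0354 (R=-1.4000) → pose (2.7383, -3.1172, 2.0354)
step 2: θ'=2.0354 (straight) → pose (3.1304, -3.8995, 2.0354)
step 3: θ'=3.1604 (R=1.3333) → pose (1.9133, -3.1638, 3.1604)
step 4: θ'=4.4104 (R=-1.0000) → pose (2.8493, -2.4614, 4.4104)
step 5: θ'=2.6604 (R=0.8571) → pose (4.0643, -1.9565, 2.6604)

(4.0643, -1.9565, 2.6604)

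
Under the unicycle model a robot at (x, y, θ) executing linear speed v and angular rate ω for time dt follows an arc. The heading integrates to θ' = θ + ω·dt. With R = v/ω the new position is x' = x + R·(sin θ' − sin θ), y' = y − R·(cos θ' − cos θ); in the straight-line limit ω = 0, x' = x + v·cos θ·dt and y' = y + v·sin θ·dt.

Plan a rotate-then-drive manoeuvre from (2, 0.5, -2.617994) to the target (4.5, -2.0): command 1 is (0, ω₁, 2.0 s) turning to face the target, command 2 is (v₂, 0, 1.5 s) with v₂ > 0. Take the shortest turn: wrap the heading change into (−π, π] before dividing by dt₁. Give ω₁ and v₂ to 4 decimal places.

ω₁ = 0.9163, v₂ = 2.3570

heading to target = atan2(-2−0.5, 4.5−2) = -0.7854
Δθ = wrap(-0.7854 − -2.6180) = 1.8326; ω₁ = Δθ/dt₁ = 0.9163
distance = √((4.5−2)² + (-2−0.5)²) = 3.5355; v₂ = distance/dt₂ = 2.3570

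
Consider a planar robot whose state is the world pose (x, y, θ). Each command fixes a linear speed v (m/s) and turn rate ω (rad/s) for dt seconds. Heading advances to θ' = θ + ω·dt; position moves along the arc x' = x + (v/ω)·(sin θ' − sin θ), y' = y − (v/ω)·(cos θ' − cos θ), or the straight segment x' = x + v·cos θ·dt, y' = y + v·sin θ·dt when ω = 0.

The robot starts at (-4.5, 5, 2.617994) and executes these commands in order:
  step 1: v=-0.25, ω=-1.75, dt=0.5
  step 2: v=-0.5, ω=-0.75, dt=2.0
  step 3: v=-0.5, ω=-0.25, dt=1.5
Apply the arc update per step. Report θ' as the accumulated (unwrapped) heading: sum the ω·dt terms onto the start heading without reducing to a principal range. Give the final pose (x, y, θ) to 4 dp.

(-5.6716, 4.0981, -0.1320)

step 1: θ'=1.7430 (R=0.1429) → pose (-4.4307, 4.9008, 1.7430)
step 2: θ'=0.2430 (R=0.6667) → pose (-4.9271, 4.1394, 0.2430)
step 3: θ'=-0.1320 (R=2.0000) → pose (-5.6716, 4.0981, -0.1320)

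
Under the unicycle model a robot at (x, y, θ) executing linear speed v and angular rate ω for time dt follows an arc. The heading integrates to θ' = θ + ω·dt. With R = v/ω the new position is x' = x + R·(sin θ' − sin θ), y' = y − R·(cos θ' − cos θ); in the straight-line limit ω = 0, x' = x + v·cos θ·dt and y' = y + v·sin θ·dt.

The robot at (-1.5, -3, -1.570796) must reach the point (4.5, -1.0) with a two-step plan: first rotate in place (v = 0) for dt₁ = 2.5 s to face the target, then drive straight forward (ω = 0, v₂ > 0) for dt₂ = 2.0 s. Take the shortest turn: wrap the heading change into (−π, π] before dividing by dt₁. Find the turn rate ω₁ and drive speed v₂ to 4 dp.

ω₁ = 0.7570, v₂ = 3.1623

heading to target = atan2(-1−-3, 4.5−-1.5) = 0.3218
Δθ = wrap(0.3218 − -1.5708) = 1.8925; ω₁ = Δθ/dt₁ = 0.7570
distance = √((4.5−-1.5)² + (-1−-3)²) = 6.3246; v₂ = distance/dt₂ = 3.1623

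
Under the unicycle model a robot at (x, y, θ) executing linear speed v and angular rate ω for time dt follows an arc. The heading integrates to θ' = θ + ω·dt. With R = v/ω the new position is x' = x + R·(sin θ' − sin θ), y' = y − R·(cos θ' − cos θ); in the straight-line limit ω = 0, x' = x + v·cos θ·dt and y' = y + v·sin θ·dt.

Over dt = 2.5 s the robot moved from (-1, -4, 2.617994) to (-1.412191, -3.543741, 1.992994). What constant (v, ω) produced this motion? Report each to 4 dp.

Δθ = 1.992994 − 2.617994 = -0.625000
ω = Δθ/dt = -0.625000/2.5 = -0.2500
R = −Δy/(cos θ' − cos θ) = -1.0000
v = R·ω = -1.0000·-0.2500 = 0.2500

v = 0.2500, ω = -0.2500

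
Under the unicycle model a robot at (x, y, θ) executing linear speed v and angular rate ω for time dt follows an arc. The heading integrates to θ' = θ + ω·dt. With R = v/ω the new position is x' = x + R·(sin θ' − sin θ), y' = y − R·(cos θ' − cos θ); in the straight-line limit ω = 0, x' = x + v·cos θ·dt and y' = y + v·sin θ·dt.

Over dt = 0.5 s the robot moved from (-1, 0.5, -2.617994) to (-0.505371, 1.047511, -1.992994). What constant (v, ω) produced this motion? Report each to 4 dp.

Δθ = -1.992994 − -2.617994 = 0.625000
ω = Δθ/dt = 0.625000/0.5 = 1.2500
R = −Δy/(cos θ' − cos θ) = -1.2000
v = R·ω = -1.2000·1.2500 = -1.5000

v = -1.5000, ω = 1.2500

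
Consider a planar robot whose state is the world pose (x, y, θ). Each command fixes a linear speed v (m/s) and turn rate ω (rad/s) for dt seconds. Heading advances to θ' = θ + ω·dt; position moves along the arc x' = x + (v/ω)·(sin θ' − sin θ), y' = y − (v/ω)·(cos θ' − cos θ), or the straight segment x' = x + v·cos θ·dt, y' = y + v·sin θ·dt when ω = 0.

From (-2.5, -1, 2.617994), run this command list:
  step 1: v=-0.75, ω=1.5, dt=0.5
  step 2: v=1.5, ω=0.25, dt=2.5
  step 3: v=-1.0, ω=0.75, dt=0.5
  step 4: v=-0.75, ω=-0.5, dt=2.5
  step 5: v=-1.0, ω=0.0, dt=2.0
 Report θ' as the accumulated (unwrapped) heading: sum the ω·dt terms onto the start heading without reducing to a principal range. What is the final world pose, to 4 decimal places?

step 1: θ'=3.3680 (R=-0.5000) → pose (-2.1378, -1.0542, 3.3680)
step 2: θ'=3.9930 (R=6.0000) → pose (-5.3042, -2.9475, 3.9930)
step 3: θ'=4.3680 (R=-1.3333) → pose (-5.0521, -2.5191, 4.3680)
step 4: θ'=3.1180 (R=1.5000) → pose (-3.6047, -1.5260, 3.1180)
step 5: θ'=3.1180 (straight) → pose (-1.6053, -1.5732, 3.1180)

(-1.6053, -1.5732, 3.1180)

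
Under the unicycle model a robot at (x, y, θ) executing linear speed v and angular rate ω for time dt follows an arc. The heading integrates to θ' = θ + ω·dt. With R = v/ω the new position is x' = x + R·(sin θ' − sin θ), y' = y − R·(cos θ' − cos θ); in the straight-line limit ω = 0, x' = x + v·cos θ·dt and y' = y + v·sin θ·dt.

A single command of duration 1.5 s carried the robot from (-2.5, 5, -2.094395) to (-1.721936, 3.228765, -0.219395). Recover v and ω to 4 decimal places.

Δθ = -0.219395 − -2.094395 = 1.875000
ω = Δθ/dt = 1.875000/1.5 = 1.2500
R = −Δy/(cos θ' − cos θ) = 1.2000
v = R·ω = 1.2000·1.2500 = 1.5000

v = 1.5000, ω = 1.2500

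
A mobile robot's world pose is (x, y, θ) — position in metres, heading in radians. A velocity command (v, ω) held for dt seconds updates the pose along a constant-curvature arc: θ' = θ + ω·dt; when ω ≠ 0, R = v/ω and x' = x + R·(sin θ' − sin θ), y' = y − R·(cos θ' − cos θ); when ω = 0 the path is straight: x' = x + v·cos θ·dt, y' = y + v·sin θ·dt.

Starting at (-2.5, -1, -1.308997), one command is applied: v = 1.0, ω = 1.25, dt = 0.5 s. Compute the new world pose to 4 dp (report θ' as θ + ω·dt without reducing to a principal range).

θ' = -1.3090 + 1.25·0.5 = -0.6840
R = v/ω = 1.0/1.25 = 0.8000
x' = -2.5 + 0.8000·(sin -0.6840 − sin -1.3090) = -2.2328
y' = -1 − 0.8000·(cos -0.6840 − cos -1.3090) = -1.4130

(-2.2328, -1.4130, -0.6840)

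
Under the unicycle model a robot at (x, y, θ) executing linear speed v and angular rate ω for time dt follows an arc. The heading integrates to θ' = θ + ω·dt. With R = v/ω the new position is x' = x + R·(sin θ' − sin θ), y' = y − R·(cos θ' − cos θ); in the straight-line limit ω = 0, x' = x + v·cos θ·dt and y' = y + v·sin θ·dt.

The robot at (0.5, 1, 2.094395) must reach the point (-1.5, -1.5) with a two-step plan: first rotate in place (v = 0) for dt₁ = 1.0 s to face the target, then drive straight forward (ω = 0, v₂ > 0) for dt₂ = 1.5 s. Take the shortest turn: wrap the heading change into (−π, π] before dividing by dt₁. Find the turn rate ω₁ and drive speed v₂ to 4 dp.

heading to target = atan2(-1.5−1, -1.5−0.5) = -2.2455
Δθ = wrap(-2.2455 − 2.0944) = 1.9433; ω₁ = Δθ/dt₁ = 1.9433
distance = √((-1.5−0.5)² + (-1.5−1)²) = 3.2016; v₂ = distance/dt₂ = 2.1344

ω₁ = 1.9433, v₂ = 2.1344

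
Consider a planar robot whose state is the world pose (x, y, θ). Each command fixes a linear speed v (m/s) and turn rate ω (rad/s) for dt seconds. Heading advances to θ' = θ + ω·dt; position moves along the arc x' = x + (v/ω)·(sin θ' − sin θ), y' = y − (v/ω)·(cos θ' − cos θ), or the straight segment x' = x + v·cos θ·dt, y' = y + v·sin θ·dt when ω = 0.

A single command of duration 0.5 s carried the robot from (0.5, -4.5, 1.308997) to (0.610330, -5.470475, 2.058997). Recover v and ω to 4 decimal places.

v = -2.0000, ω = 1.5000

Δθ = 2.058997 − 1.308997 = 0.750000
ω = Δθ/dt = 0.750000/0.5 = 1.5000
R = −Δy/(cos θ' − cos θ) = -1.3333
v = R·ω = -1.3333·1.5000 = -2.0000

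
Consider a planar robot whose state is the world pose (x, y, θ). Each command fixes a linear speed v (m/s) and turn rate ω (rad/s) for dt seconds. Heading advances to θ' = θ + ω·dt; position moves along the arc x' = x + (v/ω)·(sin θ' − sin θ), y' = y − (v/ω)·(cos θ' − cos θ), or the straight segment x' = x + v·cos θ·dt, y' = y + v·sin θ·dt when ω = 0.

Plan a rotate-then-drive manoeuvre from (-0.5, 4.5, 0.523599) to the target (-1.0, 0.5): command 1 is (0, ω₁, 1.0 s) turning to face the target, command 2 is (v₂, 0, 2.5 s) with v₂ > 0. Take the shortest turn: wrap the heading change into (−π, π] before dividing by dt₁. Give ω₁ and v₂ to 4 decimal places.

heading to target = atan2(0.5−4.5, -1−-0.5) = -1.6952
Δθ = wrap(-1.6952 − 0.5236) = -2.2188; ω₁ = Δθ/dt₁ = -2.2188
distance = √((-1−-0.5)² + (0.5−4.5)²) = 4.0311; v₂ = distance/dt₂ = 1.6125

ω₁ = -2.2188, v₂ = 1.6125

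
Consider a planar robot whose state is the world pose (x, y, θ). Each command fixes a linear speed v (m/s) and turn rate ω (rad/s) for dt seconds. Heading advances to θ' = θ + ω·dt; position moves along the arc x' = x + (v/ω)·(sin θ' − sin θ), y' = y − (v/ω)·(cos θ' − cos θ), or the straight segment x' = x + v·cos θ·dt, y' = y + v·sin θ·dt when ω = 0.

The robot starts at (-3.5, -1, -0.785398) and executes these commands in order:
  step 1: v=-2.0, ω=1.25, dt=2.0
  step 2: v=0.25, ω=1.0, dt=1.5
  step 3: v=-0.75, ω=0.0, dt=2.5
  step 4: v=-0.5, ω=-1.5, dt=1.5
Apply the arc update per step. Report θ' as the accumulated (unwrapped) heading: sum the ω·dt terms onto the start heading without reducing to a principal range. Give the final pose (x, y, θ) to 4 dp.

(-4.3123, -2.5328, 0.9646)

step 1: θ'=1.7146 (R=-1.6000) → pose (-6.2149, -2.3607, 1.7146)
step 2: θ'=3.2146 (R=0.2500) → pose (-6.4805, -2.1472, 3.2146)
step 3: θ'=3.2146 (straight) → pose (-4.6105, -2.0104, 3.2146)
step 4: θ'=0.9646 (R=0.3333) → pose (-4.3123, -2.5328, 0.9646)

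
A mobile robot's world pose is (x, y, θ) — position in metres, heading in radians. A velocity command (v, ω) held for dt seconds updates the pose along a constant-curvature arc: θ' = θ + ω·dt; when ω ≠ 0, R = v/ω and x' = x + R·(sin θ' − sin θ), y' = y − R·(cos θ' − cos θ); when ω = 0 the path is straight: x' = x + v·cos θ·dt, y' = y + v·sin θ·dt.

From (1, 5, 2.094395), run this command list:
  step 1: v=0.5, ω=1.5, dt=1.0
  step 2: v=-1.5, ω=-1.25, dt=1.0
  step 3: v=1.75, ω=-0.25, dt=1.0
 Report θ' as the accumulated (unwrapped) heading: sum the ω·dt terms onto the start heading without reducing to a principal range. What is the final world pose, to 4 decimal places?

(0.8946, 6.2835, 2.0944)

step 1: θ'=3.5944 (R=0.3333) → pose (0.5655, 5.1331, 3.5944)
step 2: θ'=2.3444 (R=1.2000) → pose (1.9490, 4.8925, 2.3444)
step 3: θ'=2.0944 (R=-7.0000) → pose (0.8946, 6.2835, 2.0944)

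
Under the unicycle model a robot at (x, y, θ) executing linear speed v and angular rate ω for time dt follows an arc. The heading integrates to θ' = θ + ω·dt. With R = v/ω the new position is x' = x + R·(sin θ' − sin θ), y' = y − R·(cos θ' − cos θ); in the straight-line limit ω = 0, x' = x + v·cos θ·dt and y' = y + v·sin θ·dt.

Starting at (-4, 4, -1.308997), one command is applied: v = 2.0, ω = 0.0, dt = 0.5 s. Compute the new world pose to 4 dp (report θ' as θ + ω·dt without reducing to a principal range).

(-3.7412, 3.0341, -1.3090)

θ' = -1.3090 + 0.0·0.5 = -1.3090
ω = 0 → straight: x' = -4 + 2.0·cos(-1.3090)·0.5 = -3.7412
y' = 4 + 2.0·sin(-1.3090)·0.5 = 3.0341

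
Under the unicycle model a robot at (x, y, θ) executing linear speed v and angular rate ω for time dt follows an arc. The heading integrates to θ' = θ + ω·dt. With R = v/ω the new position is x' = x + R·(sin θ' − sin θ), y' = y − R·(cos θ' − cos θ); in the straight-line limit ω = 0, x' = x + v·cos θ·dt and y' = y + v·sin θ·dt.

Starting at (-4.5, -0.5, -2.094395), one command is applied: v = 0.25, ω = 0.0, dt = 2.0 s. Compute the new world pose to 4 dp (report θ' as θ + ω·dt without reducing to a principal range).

(-4.7500, -0.9330, -2.0944)

θ' = -2.0944 + 0.0·2.0 = -2.0944
ω = 0 → straight: x' = -4.5 + 0.25·cos(-2.0944)·2.0 = -4.7500
y' = -0.5 + 0.25·sin(-2.0944)·2.0 = -0.9330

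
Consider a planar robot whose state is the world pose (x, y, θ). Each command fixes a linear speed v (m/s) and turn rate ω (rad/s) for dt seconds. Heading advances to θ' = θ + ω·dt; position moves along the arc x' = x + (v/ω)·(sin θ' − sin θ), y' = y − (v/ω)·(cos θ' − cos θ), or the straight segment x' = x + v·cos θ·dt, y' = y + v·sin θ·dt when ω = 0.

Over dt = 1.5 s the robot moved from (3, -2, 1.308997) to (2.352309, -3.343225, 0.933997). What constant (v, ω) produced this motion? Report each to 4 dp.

v = -1.0000, ω = -0.2500

Δθ = 0.933997 − 1.308997 = -0.375000
ω = Δθ/dt = -0.375000/1.5 = -0.2500
R = −Δy/(cos θ' − cos θ) = 4.0000
v = R·ω = 4.0000·-0.2500 = -1.0000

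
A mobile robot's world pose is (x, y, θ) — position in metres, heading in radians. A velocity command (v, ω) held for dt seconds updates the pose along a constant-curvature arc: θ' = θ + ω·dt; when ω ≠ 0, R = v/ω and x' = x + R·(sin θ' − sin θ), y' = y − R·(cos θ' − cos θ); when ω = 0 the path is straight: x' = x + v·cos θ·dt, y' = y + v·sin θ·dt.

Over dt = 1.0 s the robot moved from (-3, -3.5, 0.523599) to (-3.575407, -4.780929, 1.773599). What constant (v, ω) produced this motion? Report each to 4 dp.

v = -1.5000, ω = 1.2500

Δθ = 1.773599 − 0.523599 = 1.250000
ω = Δθ/dt = 1.250000/1.0 = 1.2500
R = −Δy/(cos θ' − cos θ) = -1.2000
v = R·ω = -1.2000·1.2500 = -1.5000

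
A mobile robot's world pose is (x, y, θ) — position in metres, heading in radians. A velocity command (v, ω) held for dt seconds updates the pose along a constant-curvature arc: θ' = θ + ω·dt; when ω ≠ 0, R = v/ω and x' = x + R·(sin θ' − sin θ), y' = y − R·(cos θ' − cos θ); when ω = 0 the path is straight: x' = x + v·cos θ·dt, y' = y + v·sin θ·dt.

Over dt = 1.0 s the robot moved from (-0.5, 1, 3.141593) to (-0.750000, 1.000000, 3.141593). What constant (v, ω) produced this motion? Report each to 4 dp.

Δθ = 3.141593 − 3.141593 = 0.000000
ω = Δθ/dt = 0.000000/1.0 = 0.0000
ω = 0 → v = (Δx·cos θ + Δy·sin θ)/dt = 0.2500

v = 0.2500, ω = 0.0000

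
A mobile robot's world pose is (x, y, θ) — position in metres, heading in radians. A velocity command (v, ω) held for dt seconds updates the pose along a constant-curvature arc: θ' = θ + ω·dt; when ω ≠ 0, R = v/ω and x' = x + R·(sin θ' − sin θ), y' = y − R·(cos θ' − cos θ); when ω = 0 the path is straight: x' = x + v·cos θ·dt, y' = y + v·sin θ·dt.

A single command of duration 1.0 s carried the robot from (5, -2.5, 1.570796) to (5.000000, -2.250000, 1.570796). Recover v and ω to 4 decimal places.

Δθ = 1.570796 − 1.570796 = 0.000000
ω = Δθ/dt = 0.000000/1.0 = 0.0000
ω = 0 → v = (Δx·cos θ + Δy·sin θ)/dt = 0.2500

v = 0.2500, ω = 0.0000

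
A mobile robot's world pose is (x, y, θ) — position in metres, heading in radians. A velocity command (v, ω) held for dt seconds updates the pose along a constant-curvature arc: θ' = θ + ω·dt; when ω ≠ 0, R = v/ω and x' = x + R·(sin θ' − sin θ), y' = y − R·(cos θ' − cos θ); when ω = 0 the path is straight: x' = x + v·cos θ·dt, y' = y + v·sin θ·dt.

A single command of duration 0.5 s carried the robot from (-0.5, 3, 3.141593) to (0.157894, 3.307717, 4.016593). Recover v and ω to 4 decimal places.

v = -1.5000, ω = 1.7500

Δθ = 4.016593 − 3.141593 = 0.875000
ω = Δθ/dt = 0.875000/0.5 = 1.7500
R = Δx/(sin θ' − sin θ) = -0.8571
v = R·ω = -0.8571·1.7500 = -1.5000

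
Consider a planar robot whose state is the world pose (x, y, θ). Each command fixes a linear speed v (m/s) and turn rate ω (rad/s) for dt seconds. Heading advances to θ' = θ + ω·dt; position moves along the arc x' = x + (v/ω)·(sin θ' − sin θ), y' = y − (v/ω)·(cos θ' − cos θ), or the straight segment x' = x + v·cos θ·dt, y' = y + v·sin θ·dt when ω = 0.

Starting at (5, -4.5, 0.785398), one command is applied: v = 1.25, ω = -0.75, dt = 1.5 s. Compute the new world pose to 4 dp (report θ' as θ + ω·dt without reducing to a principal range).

(6.7337, -4.1070, -0.3396)

θ' = 0.7854 + -0.75·1.5 = -0.3396
R = v/ω = 1.25/-0.75 = -1.6667
x' = 5 + -1.6667·(sin -0.3396 − sin 0.7854) = 6.7337
y' = -4.5 − -1.6667·(cos -0.3396 − cos 0.7854) = -4.1070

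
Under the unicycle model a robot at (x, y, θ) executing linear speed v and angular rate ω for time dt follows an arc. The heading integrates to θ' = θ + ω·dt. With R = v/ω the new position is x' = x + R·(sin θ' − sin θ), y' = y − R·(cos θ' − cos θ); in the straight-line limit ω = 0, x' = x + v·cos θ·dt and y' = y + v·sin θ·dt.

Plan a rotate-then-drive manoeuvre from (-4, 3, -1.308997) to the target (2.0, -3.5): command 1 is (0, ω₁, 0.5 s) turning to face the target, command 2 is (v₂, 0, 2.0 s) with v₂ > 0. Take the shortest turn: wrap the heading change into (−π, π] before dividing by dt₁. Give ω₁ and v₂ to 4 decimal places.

heading to target = atan2(-3.5−3, 2−-4) = -0.8254
Δθ = wrap(-0.8254 − -1.3090) = 0.4836; ω₁ = Δθ/dt₁ = 0.9672
distance = √((2−-4)² + (-3.5−3)²) = 8.8459; v₂ = distance/dt₂ = 4.4230

ω₁ = 0.9672, v₂ = 4.4230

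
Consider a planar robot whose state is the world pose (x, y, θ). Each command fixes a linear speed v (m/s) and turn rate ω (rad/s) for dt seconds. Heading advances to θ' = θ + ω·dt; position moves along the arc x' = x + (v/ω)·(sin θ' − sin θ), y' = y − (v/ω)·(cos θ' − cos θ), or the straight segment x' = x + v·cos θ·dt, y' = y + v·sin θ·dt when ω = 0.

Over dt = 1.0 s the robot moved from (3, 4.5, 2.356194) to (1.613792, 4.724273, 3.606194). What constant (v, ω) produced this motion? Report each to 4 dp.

Δθ = 3.606194 − 2.356194 = 1.250000
ω = Δθ/dt = 1.250000/1.0 = 1.2500
R = Δx/(sin θ' − sin θ) = 1.2000
v = R·ω = 1.2000·1.2500 = 1.5000

v = 1.5000, ω = 1.2500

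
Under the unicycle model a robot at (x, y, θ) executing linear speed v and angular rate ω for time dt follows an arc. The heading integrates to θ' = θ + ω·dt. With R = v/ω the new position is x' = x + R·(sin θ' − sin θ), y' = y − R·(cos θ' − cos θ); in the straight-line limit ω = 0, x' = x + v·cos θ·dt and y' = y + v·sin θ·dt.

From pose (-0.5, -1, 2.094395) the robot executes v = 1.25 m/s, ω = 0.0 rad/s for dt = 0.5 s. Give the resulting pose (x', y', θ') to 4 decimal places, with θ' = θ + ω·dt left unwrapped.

(-0.8125, -0.4587, 2.0944)

θ' = 2.0944 + 0.0·0.5 = 2.0944
ω = 0 → straight: x' = -0.5 + 1.25·cos(2.0944)·0.5 = -0.8125
y' = -1 + 1.25·sin(2.0944)·0.5 = -0.4587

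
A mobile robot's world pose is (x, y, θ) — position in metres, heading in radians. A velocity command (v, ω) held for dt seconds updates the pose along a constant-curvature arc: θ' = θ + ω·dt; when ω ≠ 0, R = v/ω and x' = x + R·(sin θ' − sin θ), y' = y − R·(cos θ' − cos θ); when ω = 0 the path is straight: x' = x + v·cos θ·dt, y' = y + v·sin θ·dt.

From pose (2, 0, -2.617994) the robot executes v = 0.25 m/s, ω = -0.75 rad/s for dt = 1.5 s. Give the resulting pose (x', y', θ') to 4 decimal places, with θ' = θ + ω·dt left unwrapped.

(1.6447, 0.0138, -3.7430)

θ' = -2.6180 + -0.75·1.5 = -3.7430
R = v/ω = 0.25/-0.75 = -0.3333
x' = 2 + -0.3333·(sin -3.7430 − sin -2.6180) = 1.6447
y' = 0 − -0.3333·(cos -3.7430 − cos -2.6180) = 0.0138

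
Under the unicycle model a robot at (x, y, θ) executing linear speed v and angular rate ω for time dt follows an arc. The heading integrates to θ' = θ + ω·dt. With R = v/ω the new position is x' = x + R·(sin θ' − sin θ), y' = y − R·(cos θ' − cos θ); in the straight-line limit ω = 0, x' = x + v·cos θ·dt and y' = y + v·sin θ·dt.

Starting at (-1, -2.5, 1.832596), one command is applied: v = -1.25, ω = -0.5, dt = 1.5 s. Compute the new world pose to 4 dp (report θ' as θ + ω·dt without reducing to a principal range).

(-1.2069, -4.3196, 1.0826)

θ' = 1.8326 + -0.5·1.5 = 1.0826
R = v/ω = -1.25/-0.5 = 2.5000
x' = -1 + 2.5000·(sin 1.0826 − sin 1.8326) = -1.2069
y' = -2.5 − 2.5000·(cos 1.0826 − cos 1.8326) = -4.3196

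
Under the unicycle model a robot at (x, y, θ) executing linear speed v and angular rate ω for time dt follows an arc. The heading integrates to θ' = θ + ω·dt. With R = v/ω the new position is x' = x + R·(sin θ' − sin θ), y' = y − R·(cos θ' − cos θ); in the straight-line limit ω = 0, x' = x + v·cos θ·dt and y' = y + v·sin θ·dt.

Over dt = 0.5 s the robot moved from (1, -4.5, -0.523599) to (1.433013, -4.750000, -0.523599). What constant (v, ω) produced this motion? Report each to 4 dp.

Δθ = -0.523599 − -0.523599 = 0.000000
ω = Δθ/dt = 0.000000/0.5 = 0.0000
ω = 0 → v = (Δx·cos θ + Δy·sin θ)/dt = 1.0000

v = 1.0000, ω = 0.0000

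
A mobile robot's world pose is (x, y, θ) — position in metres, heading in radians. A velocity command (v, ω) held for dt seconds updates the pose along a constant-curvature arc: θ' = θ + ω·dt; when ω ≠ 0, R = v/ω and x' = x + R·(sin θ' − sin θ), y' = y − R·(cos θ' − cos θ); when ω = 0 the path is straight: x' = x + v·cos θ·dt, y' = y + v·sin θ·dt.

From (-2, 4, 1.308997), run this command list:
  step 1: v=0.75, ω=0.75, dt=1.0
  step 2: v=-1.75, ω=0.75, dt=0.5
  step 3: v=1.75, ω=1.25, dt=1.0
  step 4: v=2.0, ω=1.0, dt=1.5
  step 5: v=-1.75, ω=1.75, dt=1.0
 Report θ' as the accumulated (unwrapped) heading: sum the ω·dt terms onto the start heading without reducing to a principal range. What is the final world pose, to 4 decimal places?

(-5.4173, 1.9040, 6.9340)

step 1: θ'=2.0590 (R=1.0000) → pose (-2.0827, 4.7279, 2.0590)
step 2: θ'=2.4340 (R=-2.3333) → pose (-1.5387, 4.0491, 2.4340)
step 3: θ'=3.6840 (R=1.4000) → pose (-3.1714, 4.1843, 3.6840)
step 4: θ'=5.1840 (R=2.0000) → pose (-3.9207, 1.5627, 5.1840)
step 5: θ'=6.9340 (R=-1.0000) → pose (-5.4173, 1.9040, 6.9340)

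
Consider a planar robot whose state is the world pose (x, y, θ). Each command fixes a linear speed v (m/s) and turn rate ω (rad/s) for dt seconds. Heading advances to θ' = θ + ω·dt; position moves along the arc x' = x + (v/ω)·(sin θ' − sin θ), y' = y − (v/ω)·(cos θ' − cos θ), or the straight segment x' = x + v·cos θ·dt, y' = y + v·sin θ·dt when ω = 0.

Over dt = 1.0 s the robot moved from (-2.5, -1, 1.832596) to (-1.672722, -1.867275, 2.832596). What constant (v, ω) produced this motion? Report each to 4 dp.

Δθ = 2.832596 − 1.832596 = 1.000000
ω = Δθ/dt = 1.000000/1.0 = 1.0000
R = −Δy/(cos θ' − cos θ) = -1.2500
v = R·ω = -1.2500·1.0000 = -1.2500

v = -1.2500, ω = 1.0000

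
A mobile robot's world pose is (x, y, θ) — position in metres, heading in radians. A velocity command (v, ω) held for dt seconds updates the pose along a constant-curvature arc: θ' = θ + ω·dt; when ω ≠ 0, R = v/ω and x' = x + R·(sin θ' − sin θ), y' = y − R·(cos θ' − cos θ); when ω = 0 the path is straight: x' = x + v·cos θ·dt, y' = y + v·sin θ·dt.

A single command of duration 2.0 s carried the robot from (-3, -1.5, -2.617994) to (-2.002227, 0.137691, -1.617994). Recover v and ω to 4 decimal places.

Δθ = -1.617994 − -2.617994 = 1.000000
ω = Δθ/dt = 1.000000/2.0 = 0.5000
R = −Δy/(cos θ' − cos θ) = -2.0000
v = R·ω = -2.0000·0.5000 = -1.0000

v = -1.0000, ω = 0.5000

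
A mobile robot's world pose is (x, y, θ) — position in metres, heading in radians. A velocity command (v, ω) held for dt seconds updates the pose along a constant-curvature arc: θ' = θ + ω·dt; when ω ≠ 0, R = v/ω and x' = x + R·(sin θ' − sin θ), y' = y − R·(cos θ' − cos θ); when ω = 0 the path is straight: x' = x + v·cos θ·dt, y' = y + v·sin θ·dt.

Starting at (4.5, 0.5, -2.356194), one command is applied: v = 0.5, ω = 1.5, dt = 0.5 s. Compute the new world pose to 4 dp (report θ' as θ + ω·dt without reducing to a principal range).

(4.4026, 0.2761, -1.6062)

θ' = -2.3562 + 1.5·0.5 = -1.6062
R = v/ω = 0.5/1.5 = 0.3333
x' = 4.5 + 0.3333·(sin -1.6062 − sin -2.3562) = 4.4026
y' = 0.5 − 0.3333·(cos -1.6062 − cos -2.3562) = 0.2761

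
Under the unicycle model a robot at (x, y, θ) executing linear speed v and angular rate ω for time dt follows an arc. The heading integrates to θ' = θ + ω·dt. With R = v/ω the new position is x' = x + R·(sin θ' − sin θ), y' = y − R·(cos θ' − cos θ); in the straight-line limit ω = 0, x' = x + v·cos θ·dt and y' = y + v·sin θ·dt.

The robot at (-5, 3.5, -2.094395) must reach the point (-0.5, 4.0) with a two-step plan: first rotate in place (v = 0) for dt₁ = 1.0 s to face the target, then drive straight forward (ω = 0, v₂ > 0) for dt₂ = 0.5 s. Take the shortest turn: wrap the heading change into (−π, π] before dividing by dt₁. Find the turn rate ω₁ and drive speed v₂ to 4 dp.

ω₁ = 2.2051, v₂ = 9.0554

heading to target = atan2(4−3.5, -0.5−-5) = 0.1107
Δθ = wrap(0.1107 − -2.0944) = 2.2051; ω₁ = Δθ/dt₁ = 2.2051
distance = √((-0.5−-5)² + (4−3.5)²) = 4.5277; v₂ = distance/dt₂ = 9.0554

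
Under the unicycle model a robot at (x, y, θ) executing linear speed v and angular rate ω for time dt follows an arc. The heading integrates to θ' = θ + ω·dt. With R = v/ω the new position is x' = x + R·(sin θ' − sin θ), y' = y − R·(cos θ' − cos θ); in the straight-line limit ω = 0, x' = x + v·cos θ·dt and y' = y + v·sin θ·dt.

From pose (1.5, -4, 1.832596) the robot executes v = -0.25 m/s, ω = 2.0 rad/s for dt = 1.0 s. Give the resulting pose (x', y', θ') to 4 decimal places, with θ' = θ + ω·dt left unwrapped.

(1.7004, -4.0640, 3.8326)

θ' = 1.8326 + 2.0·1.0 = 3.8326
R = v/ω = -0.25/2.0 = -0.1250
x' = 1.5 + -0.1250·(sin 3.8326 − sin 1.8326) = 1.7004
y' = -4 − -0.1250·(cos 3.8326 − cos 1.8326) = -4.0640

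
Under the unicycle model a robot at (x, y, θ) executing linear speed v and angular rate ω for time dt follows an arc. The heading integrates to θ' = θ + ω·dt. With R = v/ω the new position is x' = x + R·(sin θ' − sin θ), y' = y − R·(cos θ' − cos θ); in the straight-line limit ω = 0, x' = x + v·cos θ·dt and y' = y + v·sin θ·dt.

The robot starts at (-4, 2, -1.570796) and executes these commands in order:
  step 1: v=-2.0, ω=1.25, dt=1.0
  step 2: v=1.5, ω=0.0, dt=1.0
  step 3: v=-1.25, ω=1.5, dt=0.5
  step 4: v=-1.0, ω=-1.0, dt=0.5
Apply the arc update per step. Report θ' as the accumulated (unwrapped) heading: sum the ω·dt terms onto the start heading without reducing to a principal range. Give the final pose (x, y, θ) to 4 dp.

(-4.7684, 2.9241, -0.0708)

step 1: θ'=-0.3208 (R=-1.6000) → pose (-5.0955, 3.5184, -0.3208)
step 2: θ'=-0.3208 (straight) → pose (-3.6720, 3.0454, -0.3208)
step 3: θ'=0.4292 (R=-0.8333) → pose (-4.2816, 3.0123, 0.4292)
step 4: θ'=-0.0708 (R=1.0000) → pose (-4.7684, 2.9241, -0.0708)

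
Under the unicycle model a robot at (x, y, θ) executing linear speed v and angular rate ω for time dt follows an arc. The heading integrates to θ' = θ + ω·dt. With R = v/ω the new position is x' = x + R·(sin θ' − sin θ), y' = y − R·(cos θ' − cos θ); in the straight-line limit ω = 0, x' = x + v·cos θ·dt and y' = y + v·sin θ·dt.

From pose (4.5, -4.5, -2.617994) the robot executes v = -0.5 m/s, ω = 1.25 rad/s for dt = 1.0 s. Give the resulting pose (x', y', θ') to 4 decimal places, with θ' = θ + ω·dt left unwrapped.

(4.6918, -4.0730, -1.3680)

θ' = -2.6180 + 1.25·1.0 = -1.3680
R = v/ω = -0.5/1.25 = -0.4000
x' = 4.5 + -0.4000·(sin -1.3680 − sin -2.6180) = 4.6918
y' = -4.5 − -0.4000·(cos -1.3680 − cos -2.6180) = -4.0730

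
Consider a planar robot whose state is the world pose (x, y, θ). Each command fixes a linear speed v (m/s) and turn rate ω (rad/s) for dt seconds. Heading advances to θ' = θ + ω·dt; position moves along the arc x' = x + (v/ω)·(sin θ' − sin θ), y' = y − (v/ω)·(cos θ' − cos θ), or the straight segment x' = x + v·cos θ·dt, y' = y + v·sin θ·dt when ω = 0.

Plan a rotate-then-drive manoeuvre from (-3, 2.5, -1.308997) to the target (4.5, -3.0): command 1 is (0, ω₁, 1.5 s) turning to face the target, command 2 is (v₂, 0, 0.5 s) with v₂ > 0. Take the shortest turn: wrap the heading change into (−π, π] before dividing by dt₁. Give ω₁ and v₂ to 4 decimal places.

heading to target = atan2(-3−2.5, 4.5−-3) = -0.6327
Δθ = wrap(-0.6327 − -1.3090) = 0.6762; ω₁ = Δθ/dt₁ = 0.4508
distance = √((4.5−-3)² + (-3−2.5)²) = 9.3005; v₂ = distance/dt₂ = 18.6011

ω₁ = 0.4508, v₂ = 18.6011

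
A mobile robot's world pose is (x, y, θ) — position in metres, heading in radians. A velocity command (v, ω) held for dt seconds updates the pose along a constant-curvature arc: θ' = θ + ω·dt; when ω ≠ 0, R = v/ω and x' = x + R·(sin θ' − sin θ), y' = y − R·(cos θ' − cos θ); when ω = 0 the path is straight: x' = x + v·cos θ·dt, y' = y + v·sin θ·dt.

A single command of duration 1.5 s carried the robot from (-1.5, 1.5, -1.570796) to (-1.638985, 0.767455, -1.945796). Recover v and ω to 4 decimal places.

Δθ = -1.945796 − -1.570796 = -0.375000
ω = Δθ/dt = -0.375000/1.5 = -0.2500
R = −Δy/(cos θ' − cos θ) = -2.0000
v = R·ω = -2.0000·-0.2500 = 0.5000

v = 0.5000, ω = -0.2500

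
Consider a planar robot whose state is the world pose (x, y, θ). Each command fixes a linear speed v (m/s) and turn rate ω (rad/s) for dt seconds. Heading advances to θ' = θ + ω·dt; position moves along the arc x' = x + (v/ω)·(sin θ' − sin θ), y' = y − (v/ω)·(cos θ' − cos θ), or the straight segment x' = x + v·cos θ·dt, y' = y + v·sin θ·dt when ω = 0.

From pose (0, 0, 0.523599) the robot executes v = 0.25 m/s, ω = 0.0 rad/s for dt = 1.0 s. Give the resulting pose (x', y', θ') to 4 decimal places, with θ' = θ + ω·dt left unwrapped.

θ' = 0.5236 + 0.0·1.0 = 0.5236
ω = 0 → straight: x' = 0 + 0.25·cos(0.5236)·1.0 = 0.2165
y' = 0 + 0.25·sin(0.5236)·1.0 = 0.1250

(0.2165, 0.1250, 0.5236)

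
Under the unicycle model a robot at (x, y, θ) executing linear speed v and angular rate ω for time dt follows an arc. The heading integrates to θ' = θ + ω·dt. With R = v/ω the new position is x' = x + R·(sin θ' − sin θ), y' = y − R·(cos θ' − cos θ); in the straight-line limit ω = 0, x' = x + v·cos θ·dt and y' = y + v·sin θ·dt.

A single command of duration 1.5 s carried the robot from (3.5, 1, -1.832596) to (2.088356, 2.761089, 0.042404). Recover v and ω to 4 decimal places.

Δθ = 0.042404 − -1.832596 = 1.875000
ω = Δθ/dt = 1.875000/1.5 = 1.2500
R = −Δy/(cos θ' − cos θ) = -1.4000
v = R·ω = -1.4000·1.2500 = -1.7500

v = -1.7500, ω = 1.2500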